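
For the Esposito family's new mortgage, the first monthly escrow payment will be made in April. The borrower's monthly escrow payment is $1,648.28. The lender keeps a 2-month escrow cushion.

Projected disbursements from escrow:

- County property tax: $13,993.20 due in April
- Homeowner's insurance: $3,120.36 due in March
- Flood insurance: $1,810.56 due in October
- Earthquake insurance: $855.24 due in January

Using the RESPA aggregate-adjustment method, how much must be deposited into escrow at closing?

Cushion = 2 × $1,648.28 = $3,296.56
Trial balance (start $0, +$1,648.28 each month, − disbursements):
  Apr: +$1,648.28 − $13,993.20 → -$12,344.92
  May: +$1,648.28 → -$10,696.64
  Jun: +$1,648.28 → -$9,048.36
  Jul: +$1,648.28 → -$7,400.08
  Aug: +$1,648.28 → -$5,751.80
  Sep: +$1,648.28 → -$4,103.52
  Oct: +$1,648.28 − $1,810.56 → -$4,265.80
  Nov: +$1,648.28 → -$2,617.52
  Dec: +$1,648.28 → -$969.24
  Jan: +$1,648.28 − $855.24 → -$176.20
  Feb: +$1,648.28 → $1,472.08
  Mar: +$1,648.28 − $3,120.36 → $0.00
Lowest trial balance = -$12,344.92 (Apr)
Initial deposit = cushion − low point = $3,296.56 − (-$12,344.92) = $15,641.48

$15,641.48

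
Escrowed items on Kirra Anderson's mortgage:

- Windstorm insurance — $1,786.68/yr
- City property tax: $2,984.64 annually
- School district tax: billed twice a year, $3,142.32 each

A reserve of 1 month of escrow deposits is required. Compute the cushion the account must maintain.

$921.33

Windstorm insurance = $1,786.68/yr
City property tax = $2,984.64/yr
School district tax = $3,142.32 × 2 = $6,284.64/yr
Annual escrow total = $1,786.68 + $2,984.64 + $6,284.64 = $11,055.96
Monthly escrow = $11,055.96 / 12 = $921.33
Cushion = 1 × $921.33 = $921.33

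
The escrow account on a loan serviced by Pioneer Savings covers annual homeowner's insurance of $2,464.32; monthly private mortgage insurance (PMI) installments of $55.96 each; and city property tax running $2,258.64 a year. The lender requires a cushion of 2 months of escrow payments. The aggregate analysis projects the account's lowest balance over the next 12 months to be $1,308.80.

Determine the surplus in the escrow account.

Homeowner's insurance — $2,464.32/yr
Private mortgage insurance (PMI) — $55.96 × 12 = $671.52/yr
City property tax — $2,258.64/yr
Combined annual = $5,394.48
Monthly escrow = $5,394.48 ÷ 12 = $449.54
Cushion = 2 × $449.54 = $899.08
Excess over cushion: $1,308.80 − $899.08 = $409.72

$409.72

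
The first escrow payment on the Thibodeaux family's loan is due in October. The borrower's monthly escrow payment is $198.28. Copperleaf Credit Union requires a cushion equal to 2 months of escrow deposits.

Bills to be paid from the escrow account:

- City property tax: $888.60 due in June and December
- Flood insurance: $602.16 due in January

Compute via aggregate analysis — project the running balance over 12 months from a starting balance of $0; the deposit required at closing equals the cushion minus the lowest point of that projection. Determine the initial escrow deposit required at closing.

$1,094.20

Cushion = 2 × $198.28 = $396.56
Trial balance (start $0, +$198.28 each month, − disbursements):
  Oct: +$198.28 → $198.28
  Nov: +$198.28 → $396.56
  Dec: +$198.28 − $888.60 → -$293.76
  Jan: +$198.28 − $602.16 → -$697.64
  Feb: +$198.28 → -$499.36
  Mar: +$198.28 → -$301.08
  Apr: +$198.28 → -$102.80
  May: +$198.28 → $95.48
  Jun: +$198.28 − $888.60 → -$594.84
  Jul: +$198.28 → -$396.56
  Aug: +$198.28 → -$198.28
  Sep: +$198.28 → $0.00
Lowest trial balance = -$697.64 (Jan)
Initial deposit = cushion − low point = $396.56 − (-$697.64) = $1,094.20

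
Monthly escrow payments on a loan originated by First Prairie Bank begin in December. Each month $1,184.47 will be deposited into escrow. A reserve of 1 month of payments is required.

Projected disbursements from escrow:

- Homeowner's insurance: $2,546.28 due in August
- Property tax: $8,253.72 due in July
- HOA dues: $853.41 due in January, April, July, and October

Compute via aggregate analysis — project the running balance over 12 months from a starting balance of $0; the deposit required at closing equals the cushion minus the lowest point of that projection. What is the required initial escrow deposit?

$3,884.47

Cushion = 1 × $1,184.47 = $1,184.47
Trial balance (start $0, +$1,184.47 each month, − disbursements):
  Dec: +$1,184.47 → $1,184.47
  Jan: +$1,184.47 − $853.41 → $1,515.53
  Feb: +$1,184.47 → $2,700.00
  Mar: +$1,184.47 → $3,884.47
  Apr: +$1,184.47 − $853.41 → $4,215.53
  May: +$1,184.47 → $5,400.00
  Jun: +$1,184.47 → $6,584.47
  Jul: +$1,184.47 − $9,107.13 → -$1,338.19
  Aug: +$1,184.47 − $2,546.28 → -$2,700.00
  Sep: +$1,184.47 → -$1,515.53
  Oct: +$1,184.47 − $853.41 → -$1,184.47
  Nov: +$1,184.47 → $0.00
Lowest trial balance = -$2,700.00 (Aug)
Initial deposit = cushion − low point = $1,184.47 − (-$2,700.00) = $3,884.47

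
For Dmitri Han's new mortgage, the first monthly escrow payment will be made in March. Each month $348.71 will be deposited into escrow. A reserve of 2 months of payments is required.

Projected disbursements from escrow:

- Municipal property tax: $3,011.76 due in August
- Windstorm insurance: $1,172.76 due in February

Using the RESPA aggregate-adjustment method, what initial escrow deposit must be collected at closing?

$1,616.92

Cushion = 2 × $348.71 = $697.42
Trial balance (start $0, +$348.71 each month, − disbursements):
  Mar: +$348.71 → $348.71
  Apr: +$348.71 → $697.42
  May: +$348.71 → $1,046.13
  Jun: +$348.71 → $1,394.84
  Jul: +$348.71 → $1,743.55
  Aug: +$348.71 − $3,011.76 → -$919.50
  Sep: +$348.71 → -$570.79
  Oct: +$348.71 → -$222.08
  Nov: +$348.71 → $126.63
  Dec: +$348.71 → $475.34
  Jan: +$348.71 → $824.05
  Feb: +$348.71 − $1,172.76 → $0.00
Lowest trial balance = -$919.50 (Aug)
Initial deposit = cushion − low point = $697.42 − (-$919.50) = $1,616.92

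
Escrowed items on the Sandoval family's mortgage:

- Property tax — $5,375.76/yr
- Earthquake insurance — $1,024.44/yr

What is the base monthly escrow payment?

$533.35

Property tax: $5,375.76 per year
Earthquake insurance: $1,024.44 per year
Combined annual = $6,400.20
Per month = $6,400.20 / 12 = $533.35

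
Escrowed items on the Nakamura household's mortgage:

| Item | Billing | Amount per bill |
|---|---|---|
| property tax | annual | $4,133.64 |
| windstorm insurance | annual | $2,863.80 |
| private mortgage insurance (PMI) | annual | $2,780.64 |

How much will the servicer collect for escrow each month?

$814.84

Property tax = $4,133.64
Windstorm insurance = $2,863.80
Private mortgage insurance (PMI) = $2,780.64
Total annual escrow = $9,778.08
Base monthly escrow = $9,778.08 ÷ 12 = $814.84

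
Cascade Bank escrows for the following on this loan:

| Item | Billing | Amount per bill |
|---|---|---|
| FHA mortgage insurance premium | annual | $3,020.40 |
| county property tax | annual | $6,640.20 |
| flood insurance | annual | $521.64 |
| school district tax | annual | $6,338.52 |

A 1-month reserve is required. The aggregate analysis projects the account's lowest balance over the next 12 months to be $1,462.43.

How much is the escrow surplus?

$85.70

FHA mortgage insurance premium: $3,020.40 per year
County property tax: $6,640.20 per year
Flood insurance: $521.64 per year
School district tax: $6,338.52 per year
Total annual escrow = $3,020.40 + $6,640.20 + $521.64 + $6,338.52 = $16,520.76
Monthly = $16,520.76 ÷ 12 = $1,376.73
Required cushion = 1 × $1,376.73 = $1,376.73
Surplus = $1,462.43 − $1,376.73 = $85.70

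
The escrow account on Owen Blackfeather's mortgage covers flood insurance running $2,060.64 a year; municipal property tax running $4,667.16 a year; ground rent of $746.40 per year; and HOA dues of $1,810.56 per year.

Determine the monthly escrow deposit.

$773.73

Flood insurance: $2,060.64 per year
Municipal property tax: $4,667.16 per year
Ground rent: $746.40 per year
HOA dues: $1,810.56 per year
Total per year = $2,060.64 + $4,667.16 + $746.40 + $1,810.56 = $9,284.76
Base monthly escrow = $9,284.76 / 12 = $773.73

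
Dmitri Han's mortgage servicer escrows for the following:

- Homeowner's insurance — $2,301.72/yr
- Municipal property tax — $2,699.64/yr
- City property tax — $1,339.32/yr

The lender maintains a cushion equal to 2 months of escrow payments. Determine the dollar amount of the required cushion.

$1,056.78

Homeowner's insurance = $2,301.72 annually
Municipal property tax = $2,699.64 annually
City property tax = $1,339.32 annually
Total per year = $2,301.72 + $2,699.64 + $1,339.32 = $6,340.68
Per month = $6,340.68 / 12 = $528.39
Required cushion = 2 × $528.39 = $1,056.78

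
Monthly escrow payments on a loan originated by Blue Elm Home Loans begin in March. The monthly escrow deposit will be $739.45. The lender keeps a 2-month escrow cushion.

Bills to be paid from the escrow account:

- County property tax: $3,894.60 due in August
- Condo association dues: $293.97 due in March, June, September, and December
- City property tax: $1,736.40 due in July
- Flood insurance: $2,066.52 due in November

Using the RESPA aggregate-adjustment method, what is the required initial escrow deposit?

Cushion = 2 × $739.45 = $1,478.90
Trial balance (start $0, +$739.45 each month, − disbursements):
  Mar: +$739.45 − $293.97 → $445.48
  Apr: +$739.45 → $1,184.93
  May: +$739.45 → $1,924.38
  Jun: +$739.45 − $293.97 → $2,369.86
  Jul: +$739.45 − $1,736.40 → $1,372.91
  Aug: +$739.45 − $3,894.60 → -$1,782.24
  Sep: +$739.45 − $293.97 → -$1,336.76
  Oct: +$739.45 → -$597.31
  Nov: +$739.45 − $2,066.52 → -$1,924.38
  Dec: +$739.45 − $293.97 → -$1,478.90
  Jan: +$739.45 → -$739.45
  Feb: +$739.45 → $0.00
Lowest trial balance = -$1,924.38 (Nov)
Initial deposit = cushion − low point = $1,478.90 − (-$1,924.38) = $3,403.28

$3,403.28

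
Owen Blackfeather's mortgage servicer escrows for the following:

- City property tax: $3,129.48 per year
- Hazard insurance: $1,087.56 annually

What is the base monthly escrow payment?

City property tax — $3,129.48 annually
Hazard insurance — $1,087.56 annually
Annual escrow total = $4,217.04
Monthly = $4,217.04 ÷ 12 = $351.42

$351.42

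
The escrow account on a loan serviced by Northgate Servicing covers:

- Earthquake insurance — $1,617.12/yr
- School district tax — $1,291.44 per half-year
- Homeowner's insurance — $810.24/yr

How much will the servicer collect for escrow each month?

Earthquake insurance: $1,617.12 per year
School district tax: $1,291.44 × 2 = $2,582.88 per year
Homeowner's insurance: $810.24 per year
Total annual escrow = $5,010.24
Base monthly escrow = $5,010.24 ÷ 12 = $417.52

$417.52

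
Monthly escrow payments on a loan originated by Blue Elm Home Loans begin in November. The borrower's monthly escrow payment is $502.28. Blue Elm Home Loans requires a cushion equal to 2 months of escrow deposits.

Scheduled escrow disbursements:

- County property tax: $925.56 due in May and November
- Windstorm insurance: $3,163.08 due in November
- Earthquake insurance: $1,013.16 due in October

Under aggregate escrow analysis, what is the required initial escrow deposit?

$4,590.92

Cushion = 2 × $502.28 = $1,004.56
Trial balance (start $0, +$502.28 each month, − disbursements):
  Nov: +$502.28 − $4,088.64 → -$3,586.36
  Dec: +$502.28 → -$3,084.08
  Jan: +$502.28 → -$2,581.80
  Feb: +$502.28 → -$2,079.52
  Mar: +$502.28 → -$1,577.24
  Apr: +$502.28 → -$1,074.96
  May: +$502.28 − $925.56 → -$1,498.24
  Jun: +$502.28 → -$995.96
  Jul: +$502.28 → -$493.68
  Aug: +$502.28 → $8.60
  Sep: +$502.28 → $510.88
  Oct: +$502.28 − $1,013.16 → $0.00
Lowest trial balance = -$3,586.36 (Nov)
Initial deposit = cushion − low point = $1,004.56 − (-$3,586.36) = $4,590.92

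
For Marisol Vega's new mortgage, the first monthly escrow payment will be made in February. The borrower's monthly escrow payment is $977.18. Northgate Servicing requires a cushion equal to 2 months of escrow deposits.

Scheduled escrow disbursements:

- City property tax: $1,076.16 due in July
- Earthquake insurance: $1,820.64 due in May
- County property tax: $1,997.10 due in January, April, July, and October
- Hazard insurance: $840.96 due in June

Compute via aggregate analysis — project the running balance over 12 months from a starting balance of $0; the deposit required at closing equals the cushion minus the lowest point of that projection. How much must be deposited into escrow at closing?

$3,823.24

Cushion = 2 × $977.18 = $1,954.36
Trial balance (start $0, +$977.18 each month, − disbursements):
  Feb: +$977.18 → $977.18
  Mar: +$977.18 → $1,954.36
  Apr: +$977.18 − $1,997.10 → $934.44
  May: +$977.18 − $1,820.64 → $90.98
  Jun: +$977.18 − $840.96 → $227.20
  Jul: +$977.18 − $3,073.26 → -$1,868.88
  Aug: +$977.18 → -$891.70
  Sep: +$977.18 → $85.48
  Oct: +$977.18 − $1,997.10 → -$934.44
  Nov: +$977.18 → $42.74
  Dec: +$977.18 → $1,019.92
  Jan: +$977.18 − $1,997.10 → $0.00
Lowest trial balance = -$1,868.88 (Jul)
Initial deposit = cushion − low point = $1,954.36 − (-$1,868.88) = $3,823.24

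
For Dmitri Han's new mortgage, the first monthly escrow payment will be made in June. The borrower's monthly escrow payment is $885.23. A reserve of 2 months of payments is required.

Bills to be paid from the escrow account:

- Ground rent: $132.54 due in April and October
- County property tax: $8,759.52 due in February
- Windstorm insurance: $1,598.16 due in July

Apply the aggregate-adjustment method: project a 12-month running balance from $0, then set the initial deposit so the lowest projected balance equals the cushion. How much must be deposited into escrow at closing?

$4,293.61

Cushion = 2 × $885.23 = $1,770.46
Trial balance (start $0, +$885.23 each month, − disbursements):
  Jun: +$885.23 → $885.23
  Jul: +$885.23 − $1,598.16 → $172.30
  Aug: +$885.23 → $1,057.53
  Sep: +$885.23 → $1,942.76
  Oct: +$885.23 − $132.54 → $2,695.45
  Nov: +$885.23 → $3,580.68
  Dec: +$885.23 → $4,465.91
  Jan: +$885.23 → $5,351.14
  Feb: +$885.23 − $8,759.52 → -$2,523.15
  Mar: +$885.23 → -$1,637.92
  Apr: +$885.23 − $132.54 → -$885.23
  May: +$885.23 → $0.00
Lowest trial balance = -$2,523.15 (Feb)
Initial deposit = cushion − low point = $1,770.46 − (-$2,523.15) = $4,293.61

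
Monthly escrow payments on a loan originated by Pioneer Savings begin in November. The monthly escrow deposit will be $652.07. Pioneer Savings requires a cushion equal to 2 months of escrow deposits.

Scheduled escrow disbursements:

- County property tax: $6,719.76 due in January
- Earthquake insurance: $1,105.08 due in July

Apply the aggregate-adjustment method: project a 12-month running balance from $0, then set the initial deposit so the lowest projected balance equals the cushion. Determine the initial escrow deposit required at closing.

$6,067.69

Cushion = 2 × $652.07 = $1,304.14
Trial balance (start $0, +$652.07 each month, − disbursements):
  Nov: +$652.07 → $652.07
  Dec: +$652.07 → $1,304.14
  Jan: +$652.07 − $6,719.76 → -$4,763.55
  Feb: +$652.07 → -$4,111.48
  Mar: +$652.07 → -$3,459.41
  Apr: +$652.07 → -$2,807.34
  May: +$652.07 → -$2,155.27
  Jun: +$652.07 → -$1,503.20
  Jul: +$652.07 − $1,105.08 → -$1,956.21
  Aug: +$652.07 → -$1,304.14
  Sep: +$652.07 → -$652.07
  Oct: +$652.07 → $0.00
Lowest trial balance = -$4,763.55 (Jan)
Initial deposit = cushion − low point = $1,304.14 − (-$4,763.55) = $6,067.69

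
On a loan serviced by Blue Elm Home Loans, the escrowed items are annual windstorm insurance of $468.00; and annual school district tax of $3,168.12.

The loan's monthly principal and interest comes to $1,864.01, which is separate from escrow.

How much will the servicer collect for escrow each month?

$303.01

Windstorm insurance = $468.00 per year
School district tax = $3,168.12 per year
Total per year = $468.00 + $3,168.12 = $3,636.12
Monthly = $3,636.12 / 12 = $303.01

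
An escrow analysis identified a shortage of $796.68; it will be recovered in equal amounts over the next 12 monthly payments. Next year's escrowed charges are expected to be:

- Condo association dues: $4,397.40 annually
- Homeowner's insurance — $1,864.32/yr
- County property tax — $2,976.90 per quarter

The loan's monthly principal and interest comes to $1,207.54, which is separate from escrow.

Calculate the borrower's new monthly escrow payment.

$1,580.50

Condo association dues — $4,397.40 per year
Homeowner's insurance — $1,864.32 per year
County property tax — $2,976.90 × 4 = $11,907.60 per year
Combined annual = $18,169.32
Monthly escrow = $18,169.32 / 12 = $1,514.11
Monthly shortage recovery: $796.68 / 12 = $66.39
New monthly escrow = $1,514.11 + $66.39 = $1,580.50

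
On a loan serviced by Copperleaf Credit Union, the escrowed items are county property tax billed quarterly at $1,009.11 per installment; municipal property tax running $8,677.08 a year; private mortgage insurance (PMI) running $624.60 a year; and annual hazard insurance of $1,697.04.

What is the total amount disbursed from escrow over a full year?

$15,035.16

County property tax — $1,009.11 × 4 = $4,036.44 annually
Municipal property tax — $8,677.08 annually
Private mortgage insurance (PMI) — $624.60 annually
Hazard insurance — $1,697.04 annually
Annual escrow total = $15,035.16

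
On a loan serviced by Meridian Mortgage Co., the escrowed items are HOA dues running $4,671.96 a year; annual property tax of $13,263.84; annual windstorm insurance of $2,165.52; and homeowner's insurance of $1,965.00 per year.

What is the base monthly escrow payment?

HOA dues = $4,671.96 annually
Property tax = $13,263.84 annually
Windstorm insurance = $2,165.52 annually
Homeowner's insurance = $1,965.00 annually
Yearly total = $4,671.96 + $13,263.84 + $2,165.52 + $1,965.00 = $22,066.32
Monthly = $22,066.32 / 12 = $1,838.86

$1,838.86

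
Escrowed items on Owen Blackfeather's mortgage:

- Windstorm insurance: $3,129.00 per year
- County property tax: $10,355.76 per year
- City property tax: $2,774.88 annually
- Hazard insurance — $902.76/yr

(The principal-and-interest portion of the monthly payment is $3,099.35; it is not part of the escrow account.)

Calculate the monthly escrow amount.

Windstorm insurance = $3,129.00 annually
County property tax = $10,355.76 annually
City property tax = $2,774.88 annually
Hazard insurance = $902.76 annually
Combined annual = $3,129.00 + $10,355.76 + $2,774.88 + $902.76 = $17,162.40
Monthly = $17,162.40 ÷ 12 = $1,430.20

$1,430.20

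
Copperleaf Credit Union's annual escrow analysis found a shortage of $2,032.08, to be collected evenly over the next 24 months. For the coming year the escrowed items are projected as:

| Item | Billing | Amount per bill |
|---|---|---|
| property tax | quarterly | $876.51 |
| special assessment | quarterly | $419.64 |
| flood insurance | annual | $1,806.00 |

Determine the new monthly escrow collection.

Property tax — $876.51 × 4 = $3,506.04 annually
Special assessment — $419.64 × 4 = $1,678.56 annually
Flood insurance — $1,806.00 annually
Annual escrow total = $3,506.04 + $1,678.56 + $1,806.00 = $6,990.60
Monthly escrow = $6,990.60 / 12 = $582.55
Monthly shortage recovery: $2,032.08 / 24 = $84.67
New monthly escrow = $582.55 + $84.67 = $667.22

$667.22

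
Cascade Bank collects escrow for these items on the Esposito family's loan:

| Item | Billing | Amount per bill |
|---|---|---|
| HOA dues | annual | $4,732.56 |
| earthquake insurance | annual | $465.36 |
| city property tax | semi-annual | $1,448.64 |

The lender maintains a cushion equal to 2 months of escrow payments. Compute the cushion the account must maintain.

HOA dues — $4,732.56/yr
Earthquake insurance — $465.36/yr
City property tax — $1,448.64 × 2 = $2,897.28/yr
Total per year = $4,732.56 + $465.36 + $2,897.28 = $8,095.20
Per month = $8,095.20 / 12 = $674.60
Required cushion = 2 × $674.60 = $1,349.20

$1,349.20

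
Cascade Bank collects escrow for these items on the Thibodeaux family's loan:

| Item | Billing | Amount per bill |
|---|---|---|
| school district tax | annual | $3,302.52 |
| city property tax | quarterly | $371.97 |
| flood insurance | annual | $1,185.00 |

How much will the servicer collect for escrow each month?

School district tax — $3,302.52/yr
City property tax — $371.97 × 4 = $1,487.88/yr
Flood insurance — $1,185.00/yr
Total annual escrow = $5,975.40
Monthly = $5,975.40 / 12 = $497.95

$497.95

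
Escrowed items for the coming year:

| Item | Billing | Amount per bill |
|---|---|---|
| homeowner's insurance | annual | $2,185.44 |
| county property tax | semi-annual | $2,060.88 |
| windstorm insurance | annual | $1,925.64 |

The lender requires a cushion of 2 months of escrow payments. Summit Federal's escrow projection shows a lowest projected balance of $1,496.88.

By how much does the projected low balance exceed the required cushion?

Homeowner's insurance: $2,185.44/yr
County property tax: $2,060.88 × 2 = $4,121.76/yr
Windstorm insurance: $1,925.64/yr
Yearly total = $8,232.84
Monthly = $8,232.84 / 12 = $686.07
Required reserve = 2 × $686.07 = $1,372.14
Excess over cushion: $1,496.88 − $1,372.14 = $124.74

$124.74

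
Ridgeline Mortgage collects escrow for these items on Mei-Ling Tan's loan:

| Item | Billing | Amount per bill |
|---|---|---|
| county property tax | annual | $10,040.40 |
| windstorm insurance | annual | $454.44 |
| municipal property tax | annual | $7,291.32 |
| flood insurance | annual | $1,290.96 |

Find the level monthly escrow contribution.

County property tax = $10,040.40 annually
Windstorm insurance = $454.44 annually
Municipal property tax = $7,291.32 annually
Flood insurance = $1,290.96 annually
Total per year = $10,040.40 + $454.44 + $7,291.32 + $1,290.96 = $19,077.12
Monthly = $19,077.12 / 12 = $1,589.76

$1,589.76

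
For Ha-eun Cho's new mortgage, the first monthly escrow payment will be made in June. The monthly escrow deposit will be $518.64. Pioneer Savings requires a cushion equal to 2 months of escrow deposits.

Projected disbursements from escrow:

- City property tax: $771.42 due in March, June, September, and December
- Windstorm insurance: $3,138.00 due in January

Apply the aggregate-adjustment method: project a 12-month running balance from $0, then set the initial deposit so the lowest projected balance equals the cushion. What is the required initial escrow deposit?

$2,340.42

Cushion = 2 × $518.64 = $1,037.28
Trial balance (start $0, +$518.64 each month, − disbursements):
  Jun: +$518.64 − $771.42 → -$252.78
  Jul: +$518.64 → $265.86
  Aug: +$518.64 → $784.50
  Sep: +$518.64 − $771.42 → $531.72
  Oct: +$518.64 → $1,050.36
  Nov: +$518.64 → $1,569.00
  Dec: +$518.64 − $771.42 → $1,316.22
  Jan: +$518.64 − $3,138.00 → -$1,303.14
  Feb: +$518.64 → -$784.50
  Mar: +$518.64 − $771.42 → -$1,037.28
  Apr: +$518.64 → -$518.64
  May: +$518.64 → $0.00
Lowest trial balance = -$1,303.14 (Jan)
Initial deposit = cushion − low point = $1,037.28 − (-$1,303.14) = $2,340.42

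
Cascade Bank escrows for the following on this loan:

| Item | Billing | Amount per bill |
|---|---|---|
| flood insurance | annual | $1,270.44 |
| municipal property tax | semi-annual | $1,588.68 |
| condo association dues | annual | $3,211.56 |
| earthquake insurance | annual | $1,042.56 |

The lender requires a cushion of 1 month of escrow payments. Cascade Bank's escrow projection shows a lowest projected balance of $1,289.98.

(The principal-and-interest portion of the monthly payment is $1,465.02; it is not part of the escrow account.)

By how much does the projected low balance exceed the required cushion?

$564.82

Flood insurance — $1,270.44 per year
Municipal property tax — $1,588.68 × 2 = $3,177.36 per year
Condo association dues — $3,211.56 per year
Earthquake insurance — $1,042.56 per year
Total annual escrow = $8,701.92
Base monthly escrow = $8,701.92 ÷ 12 = $725.16
Required reserve = 1 × $725.16 = $725.16
Surplus = $1,289.98 − $725.16 = $564.82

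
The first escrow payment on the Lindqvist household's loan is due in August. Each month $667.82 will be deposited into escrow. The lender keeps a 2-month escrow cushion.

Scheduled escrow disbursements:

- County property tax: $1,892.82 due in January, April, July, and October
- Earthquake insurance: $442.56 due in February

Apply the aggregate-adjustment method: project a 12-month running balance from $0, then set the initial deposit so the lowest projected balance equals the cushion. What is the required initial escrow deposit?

Cushion = 2 × $667.82 = $1,335.64
Trial balance (start $0, +$667.82 each month, − disbursements):
  Aug: +$667.82 → $667.82
  Sep: +$667.82 → $1,335.64
  Oct: +$667.82 − $1,892.82 → $110.64
  Nov: +$667.82 → $778.46
  Dec: +$667.82 → $1,446.28
  Jan: +$667.82 − $1,892.82 → $221.28
  Feb: +$667.82 − $442.56 → $446.54
  Mar: +$667.82 → $1,114.36
  Apr: +$667.82 − $1,892.82 → -$110.64
  May: +$667.82 → $557.18
  Jun: +$667.82 → $1,225.00
  Jul: +$667.82 − $1,892.82 → $0.00
Lowest trial balance = -$110.64 (Apr)
Initial deposit = cushion − low point = $1,335.64 − (-$110.64) = $1,446.28

$1,446.28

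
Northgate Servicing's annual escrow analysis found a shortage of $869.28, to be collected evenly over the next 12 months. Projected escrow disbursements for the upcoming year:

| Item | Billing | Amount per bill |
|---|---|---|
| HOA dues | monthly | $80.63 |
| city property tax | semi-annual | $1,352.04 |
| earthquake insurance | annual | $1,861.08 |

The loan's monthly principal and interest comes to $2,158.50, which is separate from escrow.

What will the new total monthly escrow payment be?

$533.50

HOA dues — $80.63 × 12 = $967.56 annually
City property tax — $1,352.04 × 2 = $2,704.08 annually
Earthquake insurance — $1,861.08 annually
Total per year = $5,532.72
Monthly escrow = $5,532.72 ÷ 12 = $461.06
Monthly shortage recovery: $869.28 / 12 = $72.44
Adjusted monthly = $461.06 + $72.44 = $533.50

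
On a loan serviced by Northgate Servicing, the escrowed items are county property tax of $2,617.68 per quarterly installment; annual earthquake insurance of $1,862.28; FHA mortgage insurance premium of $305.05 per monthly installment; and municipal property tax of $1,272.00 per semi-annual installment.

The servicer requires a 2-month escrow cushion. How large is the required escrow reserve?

County property tax — $2,617.68 × 4 = $10,470.72 per year
Earthquake insurance — $1,862.28 per year
FHA mortgage insurance premium — $305.05 × 12 = $3,660.60 per year
Municipal property tax — $1,272.00 × 2 = $2,544.00 per year
Total annual escrow = $10,470.72 + $1,862.28 + $3,660.60 + $2,544.00 = $18,537.60
Base monthly escrow = $18,537.60 ÷ 12 = $1,544.80
Cushion = 2 × $1,544.80 = $3,089.60

$3,089.60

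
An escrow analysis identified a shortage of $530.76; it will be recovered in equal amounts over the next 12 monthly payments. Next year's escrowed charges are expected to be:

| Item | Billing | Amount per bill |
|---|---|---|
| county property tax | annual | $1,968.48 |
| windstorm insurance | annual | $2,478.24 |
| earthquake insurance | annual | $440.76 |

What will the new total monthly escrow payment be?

$451.52

County property tax — $1,968.48/yr
Windstorm insurance — $2,478.24/yr
Earthquake insurance — $440.76/yr
Total per year = $4,887.48
Per month = $4,887.48 ÷ 12 = $407.29
Shortage per month = $530.76 ÷ 12 = $44.23
Adjusted monthly = $407.29 + $44.23 = $451.52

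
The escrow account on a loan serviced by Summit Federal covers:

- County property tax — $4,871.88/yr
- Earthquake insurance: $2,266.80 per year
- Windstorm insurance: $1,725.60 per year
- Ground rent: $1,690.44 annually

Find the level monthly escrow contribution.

County property tax: $4,871.88/yr
Earthquake insurance: $2,266.80/yr
Windstorm insurance: $1,725.60/yr
Ground rent: $1,690.44/yr
Annual escrow total = $10,554.72
Monthly escrow = $10,554.72 / 12 = $879.56

$879.56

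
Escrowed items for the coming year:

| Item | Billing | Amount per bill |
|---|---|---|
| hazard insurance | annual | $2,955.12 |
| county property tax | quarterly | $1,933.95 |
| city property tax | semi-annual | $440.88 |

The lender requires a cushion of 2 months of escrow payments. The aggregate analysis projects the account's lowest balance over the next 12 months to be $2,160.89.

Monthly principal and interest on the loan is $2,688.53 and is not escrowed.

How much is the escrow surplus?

Hazard insurance: $2,955.12 annually
County property tax: $1,933.95 × 4 = $7,735.80 annually
City property tax: $440.88 × 2 = $881.76 annually
Total per year = $11,572.68
Monthly escrow = $11,572.68 ÷ 12 = $964.39
Required reserve = 2 × $964.39 = $1,928.78
Excess over cushion: $2,160.89 − $1,928.78 = $232.11

$232.11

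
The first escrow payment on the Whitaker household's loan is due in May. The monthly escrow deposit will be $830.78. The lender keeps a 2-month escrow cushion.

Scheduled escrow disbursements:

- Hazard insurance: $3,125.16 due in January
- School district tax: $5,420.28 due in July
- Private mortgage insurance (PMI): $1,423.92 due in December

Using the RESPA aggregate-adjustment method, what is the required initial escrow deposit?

$4,589.50

Cushion = 2 × $830.78 = $1,661.56
Trial balance (start $0, +$830.78 each month, − disbursements):
  May: +$830.78 → $830.78
  Jun: +$830.78 → $1,661.56
  Jul: +$830.78 − $5,420.28 → -$2,927.94
  Aug: +$830.78 → -$2,097.16
  Sep: +$830.78 → -$1,266.38
  Oct: +$830.78 → -$435.60
  Nov: +$830.78 → $395.18
  Dec: +$830.78 − $1,423.92 → -$197.96
  Jan: +$830.78 − $3,125.16 → -$2,492.34
  Feb: +$830.78 → -$1,661.56
  Mar: +$830.78 → -$830.78
  Apr: +$830.78 → $0.00
Lowest trial balance = -$2,927.94 (Jul)
Initial deposit = cushion − low point = $1,661.56 − (-$2,927.94) = $4,589.50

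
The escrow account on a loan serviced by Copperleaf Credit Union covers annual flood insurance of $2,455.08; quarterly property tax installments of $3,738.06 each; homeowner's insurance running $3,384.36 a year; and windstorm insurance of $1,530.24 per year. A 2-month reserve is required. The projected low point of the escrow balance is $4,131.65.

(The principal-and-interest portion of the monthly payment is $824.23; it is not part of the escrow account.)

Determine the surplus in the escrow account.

$411.33

Flood insurance: $2,455.08 per year
Property tax: $3,738.06 × 4 = $14,952.24 per year
Homeowner's insurance: $3,384.36 per year
Windstorm insurance: $1,530.24 per year
Total per year = $2,455.08 + $14,952.24 + $3,384.36 + $1,530.24 = $22,321.92
Monthly = $22,321.92 ÷ 12 = $1,860.16
Required reserve = 2 × $1,860.16 = $3,720.32
Excess over cushion: $4,131.65 − $3,720.32 = $411.33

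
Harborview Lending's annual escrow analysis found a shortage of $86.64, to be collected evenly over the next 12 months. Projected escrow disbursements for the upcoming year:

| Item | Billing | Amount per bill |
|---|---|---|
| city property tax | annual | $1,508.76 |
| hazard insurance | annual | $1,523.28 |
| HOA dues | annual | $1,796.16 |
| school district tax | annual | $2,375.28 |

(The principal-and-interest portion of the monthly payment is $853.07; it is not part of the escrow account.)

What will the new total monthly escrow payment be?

$607.51

City property tax = $1,508.76 per year
Hazard insurance = $1,523.28 per year
HOA dues = $1,796.16 per year
School district tax = $2,375.28 per year
Combined annual = $1,508.76 + $1,523.28 + $1,796.16 + $2,375.28 = $7,203.48
Per month = $7,203.48 / 12 = $600.29
Shortage per month = $86.64 / 12 = $7.22
Adjusted monthly = $600.29 + $7.22 = $607.51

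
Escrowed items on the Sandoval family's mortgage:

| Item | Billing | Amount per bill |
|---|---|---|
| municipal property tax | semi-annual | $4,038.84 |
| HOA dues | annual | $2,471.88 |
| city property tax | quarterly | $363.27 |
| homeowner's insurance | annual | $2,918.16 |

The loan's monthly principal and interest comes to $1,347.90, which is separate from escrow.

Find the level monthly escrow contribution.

$1,243.40

Municipal property tax: $4,038.84 × 2 = $8,077.68 per year
HOA dues: $2,471.88 per year
City property tax: $363.27 × 4 = $1,453.08 per year
Homeowner's insurance: $2,918.16 per year
Annual escrow total = $8,077.68 + $2,471.88 + $1,453.08 + $2,918.16 = $14,920.80
Per month = $14,920.80 / 12 = $1,243.40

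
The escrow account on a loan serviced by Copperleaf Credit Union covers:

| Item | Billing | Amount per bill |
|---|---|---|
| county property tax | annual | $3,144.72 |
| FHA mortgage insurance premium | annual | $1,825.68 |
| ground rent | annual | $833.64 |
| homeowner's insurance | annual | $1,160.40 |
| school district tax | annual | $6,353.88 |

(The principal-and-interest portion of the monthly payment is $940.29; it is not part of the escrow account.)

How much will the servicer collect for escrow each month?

$1,109.86

County property tax — $3,144.72
FHA mortgage insurance premium — $1,825.68
Ground rent — $833.64
Homeowner's insurance — $1,160.40
School district tax — $6,353.88
Annual escrow total = $13,318.32
Per month = $13,318.32 / 12 = $1,109.86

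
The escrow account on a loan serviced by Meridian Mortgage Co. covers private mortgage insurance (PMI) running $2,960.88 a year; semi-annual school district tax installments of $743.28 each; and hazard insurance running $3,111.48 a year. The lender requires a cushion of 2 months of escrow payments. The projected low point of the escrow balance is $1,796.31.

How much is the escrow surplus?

$536.49

Private mortgage insurance (PMI): $2,960.88 annually
School district tax: $743.28 × 2 = $1,486.56 annually
Hazard insurance: $3,111.48 annually
Yearly total = $7,558.92
Per month = $7,558.92 ÷ 12 = $629.91
Required reserve = 2 × $629.91 = $1,259.82
Surplus = $1,796.31 − $1,259.82 = $536.49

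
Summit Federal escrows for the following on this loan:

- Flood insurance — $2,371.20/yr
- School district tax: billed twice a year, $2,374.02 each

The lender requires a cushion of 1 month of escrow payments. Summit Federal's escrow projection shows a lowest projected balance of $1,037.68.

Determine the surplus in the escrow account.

Flood insurance: $2,371.20
School district tax: $2,374.02 × 2 = $4,748.04
Total per year = $7,119.24
Monthly = $7,119.24 ÷ 12 = $593.27
Required reserve = 1 × $593.27 = $593.27
Surplus = $1,037.68 − $593.27 = $444.41

$444.41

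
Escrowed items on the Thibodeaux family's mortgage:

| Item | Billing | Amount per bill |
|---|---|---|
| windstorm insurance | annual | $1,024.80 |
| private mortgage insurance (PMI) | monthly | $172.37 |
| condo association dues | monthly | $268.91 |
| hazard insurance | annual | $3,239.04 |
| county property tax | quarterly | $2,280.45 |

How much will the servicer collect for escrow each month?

$1,556.75

Windstorm insurance: $1,024.80
Private mortgage insurance (PMI): $172.37 × 12 = $2,068.44
Condo association dues: $268.91 × 12 = $3,226.92
Hazard insurance: $3,239.04
County property tax: $2,280.45 × 4 = $9,121.80
Combined annual = $1,024.80 + $2,068.44 + $3,226.92 + $3,239.04 + $9,121.80 = $18,681.00
Monthly = $18,681.00 / 12 = $1,556.75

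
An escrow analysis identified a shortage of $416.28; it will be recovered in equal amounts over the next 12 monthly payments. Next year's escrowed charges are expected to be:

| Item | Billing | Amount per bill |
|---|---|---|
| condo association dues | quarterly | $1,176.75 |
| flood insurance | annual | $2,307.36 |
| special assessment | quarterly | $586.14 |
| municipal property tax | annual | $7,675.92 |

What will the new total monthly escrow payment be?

$1,454.26

Condo association dues — $1,176.75 × 4 = $4,707.00/yr
Flood insurance — $2,307.36/yr
Special assessment — $586.14 × 4 = $2,344.56/yr
Municipal property tax — $7,675.92/yr
Combined annual = $4,707.00 + $2,307.36 + $2,344.56 + $7,675.92 = $17,034.84
Per month = $17,034.84 / 12 = $1,419.57
Shortage spread = $416.28 ÷ 12 = $34.69/mo
New monthly escrow = $1,419.57 + $34.69 = $1,454.26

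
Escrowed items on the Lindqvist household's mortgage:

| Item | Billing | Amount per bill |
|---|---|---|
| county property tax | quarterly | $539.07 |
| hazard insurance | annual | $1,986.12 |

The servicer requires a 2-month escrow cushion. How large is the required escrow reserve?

$690.40

County property tax = $539.07 × 4 = $2,156.28 per year
Hazard insurance = $1,986.12 per year
Total annual escrow = $4,142.40
Monthly escrow = $4,142.40 / 12 = $345.20
Required cushion = 2 × $345.20 = $690.40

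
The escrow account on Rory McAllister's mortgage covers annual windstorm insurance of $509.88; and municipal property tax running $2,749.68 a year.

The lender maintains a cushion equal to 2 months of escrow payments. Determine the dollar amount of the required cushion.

Windstorm insurance = $509.88/yr
Municipal property tax = $2,749.68/yr
Total per year = $509.88 + $2,749.68 = $3,259.56
Base monthly escrow = $3,259.56 ÷ 12 = $271.63
Required cushion = 2 × $271.63 = $543.26

$543.26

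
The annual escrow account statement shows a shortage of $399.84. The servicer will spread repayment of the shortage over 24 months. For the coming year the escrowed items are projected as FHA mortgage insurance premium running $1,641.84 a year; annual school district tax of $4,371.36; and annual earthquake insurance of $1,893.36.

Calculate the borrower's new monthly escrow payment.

$675.54

FHA mortgage insurance premium = $1,641.84/yr
School district tax = $4,371.36/yr
Earthquake insurance = $1,893.36/yr
Yearly total = $1,641.84 + $4,371.36 + $1,893.36 = $7,906.56
Monthly escrow = $7,906.56 ÷ 12 = $658.88
Shortage spread = $399.84 ÷ 24 = $16.66/mo
New monthly escrow = $658.88 + $16.66 = $675.54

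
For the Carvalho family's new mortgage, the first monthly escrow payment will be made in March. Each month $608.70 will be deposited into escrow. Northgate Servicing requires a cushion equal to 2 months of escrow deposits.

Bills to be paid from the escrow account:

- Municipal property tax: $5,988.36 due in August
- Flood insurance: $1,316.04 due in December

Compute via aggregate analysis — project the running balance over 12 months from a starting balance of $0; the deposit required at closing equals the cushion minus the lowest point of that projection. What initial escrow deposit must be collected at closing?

$3,553.56

Cushion = 2 × $608.70 = $1,217.40
Trial balance (start $0, +$608.70 each month, − disbursements):
  Mar: +$608.70 → $608.70
  Apr: +$608.70 → $1,217.40
  May: +$608.70 → $1,826.10
  Jun: +$608.70 → $2,434.80
  Jul: +$608.70 → $3,043.50
  Aug: +$608.70 − $5,988.36 → -$2,336.16
  Sep: +$608.70 → -$1,727.46
  Oct: +$608.70 → -$1,118.76
  Nov: +$608.70 → -$510.06
  Dec: +$608.70 − $1,316.04 → -$1,217.40
  Jan: +$608.70 → -$608.70
  Feb: +$608.70 → $0.00
Lowest trial balance = -$2,336.16 (Aug)
Initial deposit = cushion − low point = $1,217.40 − (-$2,336.16) = $3,553.56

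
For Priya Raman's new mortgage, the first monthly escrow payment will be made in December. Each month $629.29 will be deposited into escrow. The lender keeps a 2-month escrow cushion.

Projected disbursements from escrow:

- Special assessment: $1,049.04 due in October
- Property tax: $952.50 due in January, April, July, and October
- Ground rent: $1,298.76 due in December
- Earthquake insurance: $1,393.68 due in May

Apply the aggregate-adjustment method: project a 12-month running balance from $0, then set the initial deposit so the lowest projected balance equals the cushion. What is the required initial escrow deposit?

$2,251.26

Cushion = 2 × $629.29 = $1,258.58
Trial balance (start $0, +$629.29 each month, − disbursements):
  Dec: +$629.29 − $1,298.76 → -$669.47
  Jan: +$629.29 − $952.50 → -$992.68
  Feb: +$629.29 → -$363.39
  Mar: +$629.29 → $265.90
  Apr: +$629.29 − $952.50 → -$57.31
  May: +$629.29 − $1,393.68 → -$821.70
  Jun: +$629.29 → -$192.41
  Jul: +$629.29 − $952.50 → -$515.62
  Aug: +$629.29 → $113.67
  Sep: +$629.29 → $742.96
  Oct: +$629.29 − $2,001.54 → -$629.29
  Nov: +$629.29 → $0.00
Lowest trial balance = -$992.68 (Jan)
Initial deposit = cushion − low point = $1,258.58 − (-$992.68) = $2,251.26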